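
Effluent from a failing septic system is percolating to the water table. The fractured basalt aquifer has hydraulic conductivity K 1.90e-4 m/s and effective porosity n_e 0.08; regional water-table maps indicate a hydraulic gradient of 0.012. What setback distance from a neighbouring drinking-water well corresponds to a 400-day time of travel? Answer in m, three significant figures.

985 m

K = 1.90e-4 m/s × 86400 s/d = 16.42 m/d
Specific discharge q = 16.42 × 0.012 = 0.1970 m/d
v_s = q/n_e = 0.1970/0.08 = 2.462 m/d
L = v × T = 2.462 × 400 = 985.0 m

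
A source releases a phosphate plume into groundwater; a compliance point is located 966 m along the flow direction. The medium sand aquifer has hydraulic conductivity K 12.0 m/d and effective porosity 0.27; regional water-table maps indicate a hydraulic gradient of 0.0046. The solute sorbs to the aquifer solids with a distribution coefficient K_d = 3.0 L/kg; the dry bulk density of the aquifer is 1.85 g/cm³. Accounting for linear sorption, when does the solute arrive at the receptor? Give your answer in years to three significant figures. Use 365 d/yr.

q = Ki = 12.0 × 0.0046 = 0.05520 m/d
v_s = q/n_e = 0.05520/0.27 = 0.2044 m/d
Retardation R = 1 + ρ_b·K_d/n = 1 + 1.85×3.0/0.27 = 21.56
Contaminant velocity v_c = v/R = 0.2044/21.56 = 0.009485 m/d
t = L/v_c = 966/0.009485 = 101900 d
   = 101900/365 = 279 yr

279 years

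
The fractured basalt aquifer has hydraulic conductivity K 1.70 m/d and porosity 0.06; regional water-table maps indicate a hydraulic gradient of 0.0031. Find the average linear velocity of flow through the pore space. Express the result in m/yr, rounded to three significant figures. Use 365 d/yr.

32.1 m/yr

Specific discharge q = 1.70 × 0.0031 = 0.005270 m/d
Average linear velocity = 0.005270 / 0.06 = 0.08783 m/d
   = 0.08783 × 365 = 32.1 m/yr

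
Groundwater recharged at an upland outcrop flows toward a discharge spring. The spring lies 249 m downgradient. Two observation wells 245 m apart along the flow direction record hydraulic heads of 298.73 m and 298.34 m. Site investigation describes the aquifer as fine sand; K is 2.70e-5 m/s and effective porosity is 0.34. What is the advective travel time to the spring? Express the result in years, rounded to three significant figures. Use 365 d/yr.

Hydraulic gradient i = (298.73 − 298.34) / 245 = 0.39 / 245 = 0.001592
K = 2.70e-5 m/s × 86400 s/d = 2.333 m/d
q = Ki = 2.333 × 0.001592 = 0.003713 m/d
v_s = q/n_e = 0.003713/0.34 = 0.01092 m/d
t = L / v = 249 / 0.01092 = 22800 d
   = 22800 / 365 = 62.5 yr

62.5 years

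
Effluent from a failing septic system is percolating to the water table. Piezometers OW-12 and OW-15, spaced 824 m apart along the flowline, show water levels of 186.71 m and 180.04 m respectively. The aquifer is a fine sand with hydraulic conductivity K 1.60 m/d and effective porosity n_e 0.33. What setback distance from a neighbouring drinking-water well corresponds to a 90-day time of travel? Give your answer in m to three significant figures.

3.53 m

Hydraulic gradient i = (186.71 − 180.04) / 824 = 6.67 / 824 = 0.008095
q = Ki = 1.60 × 0.008095 = 0.01295 m/d
Seepage velocity v = q / n = 0.01295 / 0.33 = 0.03925 m/d
L = v × T = 0.03925 × 90 = 3.532 m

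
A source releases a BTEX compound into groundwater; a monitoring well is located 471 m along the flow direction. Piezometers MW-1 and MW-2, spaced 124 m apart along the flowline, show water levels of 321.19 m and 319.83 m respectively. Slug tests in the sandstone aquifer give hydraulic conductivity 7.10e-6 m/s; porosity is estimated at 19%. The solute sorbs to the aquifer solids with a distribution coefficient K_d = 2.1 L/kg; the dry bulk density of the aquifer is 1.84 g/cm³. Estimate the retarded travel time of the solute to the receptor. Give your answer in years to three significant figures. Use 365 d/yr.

778 years

Hydraulic gradient i = (321.19 − 319.83) / 124 = 1.36 / 124 = 0.01097
K = 7.10e-6 m/s × 86400 s/d = 0.6134 m/d
q = Ki = 0.6134 × 0.01097 = 0.006728 m/d
Average linear velocity = 0.006728 / 0.19 = 0.03541 m/d
Retardation R = 1 + ρ_b·K_d/n = 1 + 1.84×2.1/0.19 = 21.34
Contaminant velocity v_c = v/R = 0.03541/21.34 = 0.001660 m/d
t = L/v_c = 471/0.001660 = 283800 d
   = 283800/365 = 778 yr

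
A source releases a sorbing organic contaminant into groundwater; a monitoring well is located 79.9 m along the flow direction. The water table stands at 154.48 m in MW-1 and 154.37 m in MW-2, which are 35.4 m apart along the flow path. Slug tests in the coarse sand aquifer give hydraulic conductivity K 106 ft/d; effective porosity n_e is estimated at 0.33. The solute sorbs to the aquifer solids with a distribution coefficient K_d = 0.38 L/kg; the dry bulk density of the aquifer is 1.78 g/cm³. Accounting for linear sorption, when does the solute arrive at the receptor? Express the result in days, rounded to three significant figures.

801 days

Hydraulic gradient i = (154.48 − 154.37) / 35.4 = 0.11 / 35.4 = 0.003107
K = 106 ft/d × 0.3048 = 32.31 m/d
Darcy flux q = K·i = 32.31 × 0.003107 = 0.1004 m/d
Average linear velocity = 0.1004 / 0.33 = 0.3042 m/d
Retardation R = 1 + ρ_b·K_d/n = 1 + 1.78×0.38/0.33 = 3.050
Contaminant velocity v_c = v/R = 0.3042/3.050 = 0.09976 m/d
t = L/v_c = 79.9/0.09976 = 801.0 d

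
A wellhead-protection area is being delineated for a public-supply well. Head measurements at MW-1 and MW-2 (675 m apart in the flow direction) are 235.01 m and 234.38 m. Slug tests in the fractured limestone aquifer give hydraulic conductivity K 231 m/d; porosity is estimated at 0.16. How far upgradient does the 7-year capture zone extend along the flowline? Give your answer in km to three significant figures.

Hydraulic gradient i = (235.01 − 234.38) / 675 = 0.63 / 675 = 9.333e-4
Specific discharge q = 231 × 9.333e-4 = 0.2156 m/d
Seepage velocity v = q / n = 0.2156 / 0.16 = 1.348 m/d
T = 7 yr × 365 = 2555 d
L = v × T = 1.348 × 2555 = 3443 m
   = 3.44 km

3.44 km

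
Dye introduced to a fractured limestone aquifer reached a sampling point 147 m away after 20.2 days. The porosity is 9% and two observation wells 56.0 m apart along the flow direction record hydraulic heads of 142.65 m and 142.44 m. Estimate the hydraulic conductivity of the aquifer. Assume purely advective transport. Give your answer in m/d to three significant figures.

175 m/d

Hydraulic gradient i = (142.65 − 142.44) / 56.0 = 0.21 / 56.0 = 0.003750
v = L / t = 147 / 20.2 = 7.277 m/d
K = v · n / i = 7.277 × 0.09 / 0.003750 = 175 m/d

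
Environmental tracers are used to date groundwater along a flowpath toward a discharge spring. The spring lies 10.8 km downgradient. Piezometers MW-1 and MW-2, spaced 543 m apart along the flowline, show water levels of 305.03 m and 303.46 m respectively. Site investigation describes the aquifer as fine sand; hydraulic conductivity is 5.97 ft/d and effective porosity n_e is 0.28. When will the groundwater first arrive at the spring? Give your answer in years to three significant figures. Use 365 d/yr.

1570 years

Hydraulic gradient i = (305.03 − 303.46) / 543 = 1.57 / 543 = 0.002891
K = 5.97 ft/d × 0.3048 = 1.820 m/d
q = Ki = 1.820 × 0.002891 = 0.005261 m/d
v = Ki/n = 1.820·0.002891/0.28 = 0.01879 m/d
L = 10.8 km = 10800 m
t = L / v = 10800 / 0.01879 = 574800 d
   = 574800 / 365 = 1570 yr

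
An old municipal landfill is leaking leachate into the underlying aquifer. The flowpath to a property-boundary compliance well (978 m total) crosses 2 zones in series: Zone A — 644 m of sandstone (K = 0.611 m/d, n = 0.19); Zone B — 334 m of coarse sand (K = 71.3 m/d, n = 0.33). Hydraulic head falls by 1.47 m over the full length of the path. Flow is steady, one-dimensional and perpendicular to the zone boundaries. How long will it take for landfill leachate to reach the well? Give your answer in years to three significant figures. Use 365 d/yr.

459 years

Steady 1-D flow in series ⇒ the Darcy flux q is identical in every zone and the zone head losses add (resistances L/K in series).
Σ(L/K) = 644/0.611 + 334/71.3 = 1054 + 4.684 = 1059 d
q = ΔH / Σ(L/K) = 1.47 / 1059 = 0.001389 m/d (same in every zone)
Zone A: v = q/n = 0.001389/0.19 = 0.007308 m/d → t_A = 644/0.007308 = 88120 d
Zone B: v = q/n = 0.001389/0.33 = 0.004208 m/d → t_B = 334/0.004208 = 79380 d
Total t = 88120 + 79380 = 167500 d
   = 167500 / 365 = 459 yr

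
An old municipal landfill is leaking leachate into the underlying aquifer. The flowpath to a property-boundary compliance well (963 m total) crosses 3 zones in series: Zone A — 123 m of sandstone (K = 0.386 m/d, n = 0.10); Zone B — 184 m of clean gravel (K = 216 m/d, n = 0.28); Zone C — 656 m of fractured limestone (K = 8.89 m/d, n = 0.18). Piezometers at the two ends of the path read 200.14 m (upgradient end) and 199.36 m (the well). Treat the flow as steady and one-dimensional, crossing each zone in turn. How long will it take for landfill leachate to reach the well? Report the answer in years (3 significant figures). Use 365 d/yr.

Total head drop ΔH = 200.14 − 199.36 = 0.78 m
Continuity: the same q passes through each zone, so ΔH = q·Σ(L_j/K_j) — the zones act as resistances in series.
Σ(L/K) = 123/0.386 + 184/216 + 656/8.89 = 318.7 + 0.8519 + 73.79 = 393.3 d
q = ΔH / Σ(L/K) = 0.78 / 393.3 = 0.001983 m/d (same in every zone)
Zone A: v = q/n = 0.001983/0.10 = 0.01983 m/d → t_A = 123/0.01983 = 6202 d
Zone B: v = q/n = 0.001983/0.28 = 0.007083 m/d → t_B = 184/0.007083 = 25980 d
Zone C: v = q/n = 0.001983/0.18 = 0.01102 m/d → t_C = 656/0.01102 = 59540 d
Total t = 6202 + 25980 + 59540 = 91720 d
   = 91720 / 365 = 251 yr

251 years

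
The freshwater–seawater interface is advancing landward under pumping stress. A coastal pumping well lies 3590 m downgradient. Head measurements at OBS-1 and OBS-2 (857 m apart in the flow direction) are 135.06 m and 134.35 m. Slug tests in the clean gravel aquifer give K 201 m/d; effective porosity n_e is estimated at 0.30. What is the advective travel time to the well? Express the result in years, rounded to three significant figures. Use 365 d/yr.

Hydraulic gradient i = (135.06 − 134.35) / 857 = 0.71 / 857 = 8.285e-4
q = Ki = 201 × 8.285e-4 = 0.1665 m/d
v = Ki/n = 201·8.285e-4/0.30 = 0.5551 m/d
t = L / v = 3590 / 0.5551 = 6468 d
   = 6468 / 365 = 17.7 yr

17.7 years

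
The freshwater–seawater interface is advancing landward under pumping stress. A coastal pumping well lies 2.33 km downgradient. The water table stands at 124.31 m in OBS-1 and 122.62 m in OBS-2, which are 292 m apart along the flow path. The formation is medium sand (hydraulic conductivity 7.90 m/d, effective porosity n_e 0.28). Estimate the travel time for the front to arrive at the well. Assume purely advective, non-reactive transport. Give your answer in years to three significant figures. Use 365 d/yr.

Hydraulic gradient i = (124.31 − 122.62) / 292 = 1.69 / 292 = 0.005788
Darcy flux q = K·i = 7.90 × 0.005788 = 0.04572 m/d
Seepage velocity v = q / n = 0.04572 / 0.28 = 0.1633 m/d
L = 2.33 km = 2330 m
t = L / v = 2330 / 0.1633 = 14270 d
   = 14270 / 365 = 39.1 yr

39.1 years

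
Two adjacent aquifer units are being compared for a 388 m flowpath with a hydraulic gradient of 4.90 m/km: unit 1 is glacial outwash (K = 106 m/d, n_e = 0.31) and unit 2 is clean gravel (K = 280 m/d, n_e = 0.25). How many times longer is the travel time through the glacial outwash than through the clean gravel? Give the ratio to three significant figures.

Unit 1 (glacial outwash): v = 106×0.0049/0.31 = 1.675 m/d, t = 388/1.675 = 231.6 d
Unit 2 (clean gravel): v = 280×0.0049/0.25 = 5.488 m/d, t = 388/5.488 = 70.70 d
t(glacial outwash) / t(clean gravel) = 231.6/70.70 = 3.28

3.28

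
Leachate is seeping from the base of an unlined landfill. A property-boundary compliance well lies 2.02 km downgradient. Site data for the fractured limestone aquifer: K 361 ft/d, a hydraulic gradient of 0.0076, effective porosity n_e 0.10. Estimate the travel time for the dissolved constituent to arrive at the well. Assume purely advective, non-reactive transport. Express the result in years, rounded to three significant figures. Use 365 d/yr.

0.662 years

K = 361 ft/d × 0.3048 = 110.0 m/d
Specific discharge q = 110.0 × 0.0076 = 0.8362 m/d
v_s = q/n_e = 0.8362/0.10 = 8.362 m/d
L = 2.02 km = 2020 m
t = L / v = 2020 / 8.362 = 241.6 d
   = 241.6 / 365 = 0.662 yr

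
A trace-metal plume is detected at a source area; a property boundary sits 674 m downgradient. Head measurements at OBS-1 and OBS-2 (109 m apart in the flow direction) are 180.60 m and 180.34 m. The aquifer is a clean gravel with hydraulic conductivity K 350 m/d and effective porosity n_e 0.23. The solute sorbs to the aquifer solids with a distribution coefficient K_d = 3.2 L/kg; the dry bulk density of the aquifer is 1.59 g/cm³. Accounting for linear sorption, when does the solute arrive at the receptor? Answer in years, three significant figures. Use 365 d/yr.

Hydraulic gradient i = (180.60 − 180.34) / 109 = 0.26 / 109 = 0.002385
q = Ki = 350 × 0.002385 = 0.8349 m/d
v = Ki/n = 350·0.002385/0.23 = 3.630 m/d
Retardation R = 1 + ρ_b·K_d/n = 1 + 1.59×3.2/0.23 = 23.12
Contaminant velocity v_c = v/R = 3.630/23.12 = 0.1570 m/d
t = L/v_c = 674/0.1570 = 4293 d
   = 4293/365 = 11.8 yr

11.8 years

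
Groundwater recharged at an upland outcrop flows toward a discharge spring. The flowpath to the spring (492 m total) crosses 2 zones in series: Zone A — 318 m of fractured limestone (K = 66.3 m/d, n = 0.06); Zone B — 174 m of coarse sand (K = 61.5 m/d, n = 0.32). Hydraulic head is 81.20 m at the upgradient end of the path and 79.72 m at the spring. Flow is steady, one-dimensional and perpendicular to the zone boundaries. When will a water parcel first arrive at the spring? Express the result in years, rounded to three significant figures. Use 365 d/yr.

1.06 years

Total head drop ΔH = 81.20 − 79.72 = 1.48 m
Steady 1-D flow in series ⇒ the Darcy flux q is identical in every zone and the zone head losses add (resistances L/K in series).
Σ(L/K) = 318/66.3 + 174/61.5 = 4.796 + 2.829 = 7.626 d
q = ΔH / Σ(L/K) = 1.48 / 7.626 = 0.1941 m/d (same in every zone)
Zone A: v = q/n = 0.1941/0.06 = 3.235 m/d → t_A = 318/3.235 = 98.31 d
Zone B: v = q/n = 0.1941/0.32 = 0.6065 m/d → t_B = 174/0.6065 = 286.9 d
Total t = 98.31 + 286.9 = 385.2 d
   = 385.2 / 365 = 1.06 yr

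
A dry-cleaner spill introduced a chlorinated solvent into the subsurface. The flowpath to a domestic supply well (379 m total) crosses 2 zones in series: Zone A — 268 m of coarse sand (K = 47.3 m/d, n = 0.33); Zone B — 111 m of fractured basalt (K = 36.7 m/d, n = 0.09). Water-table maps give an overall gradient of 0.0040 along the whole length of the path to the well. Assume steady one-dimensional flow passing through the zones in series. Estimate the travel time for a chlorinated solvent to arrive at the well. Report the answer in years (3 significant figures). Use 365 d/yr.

For zones in series the flux q is common to all zones; the equivalent conductivity is the harmonic (thickness-weighted) mean, K_eq = L_total / Σ(L_j/K_j).
Σ(L/K) = 268/47.3 + 111/36.7 = 5.666 + 3.025 = 8.690 d
K_eq = L_total / Σ(L/K) = 379 / 8.690 = 43.61 m/d
q = K_eq · i = 43.61 × 0.0040 = 0.1744 m/d (same in every zone)
Zone A: v = q/n = 0.1744/0.33 = 0.5286 m/d → t_A = 268/0.5286 = 507.0 d
Zone B: v = q/n = 0.1744/0.09 = 1.938 m/d → t_B = 111/1.938 = 57.27 d
Total t = 507.0 + 57.27 = 564.3 d
   = 564.3 / 365 = 1.55 yr

1.55 years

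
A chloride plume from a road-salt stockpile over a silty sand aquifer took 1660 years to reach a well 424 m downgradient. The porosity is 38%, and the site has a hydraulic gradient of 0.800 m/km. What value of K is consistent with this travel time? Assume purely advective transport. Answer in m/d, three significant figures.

t = 1660 years = 605900 d
v = L / t = 424 / 605900 = 6.998e-4 m/d
K = v · n / i = 6.998e-4 × 0.38 / 8.0e-4 = 0.332 m/d

0.332 m/d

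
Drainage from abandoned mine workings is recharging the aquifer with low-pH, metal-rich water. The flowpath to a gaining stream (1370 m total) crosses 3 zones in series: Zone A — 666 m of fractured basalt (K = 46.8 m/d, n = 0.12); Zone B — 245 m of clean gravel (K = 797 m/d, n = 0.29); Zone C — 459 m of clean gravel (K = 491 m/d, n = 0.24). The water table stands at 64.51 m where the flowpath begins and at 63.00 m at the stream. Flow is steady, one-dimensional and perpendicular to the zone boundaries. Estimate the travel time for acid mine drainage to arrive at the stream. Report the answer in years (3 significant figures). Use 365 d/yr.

Total head drop ΔH = 64.51 − 63.00 = 1.51 m
Steady 1-D flow in series ⇒ the Darcy flux q is identical in every zone and the zone head losses add (resistances L/K in series).
Σ(L/K) = 666/46.8 + 245/797 + 459/491 = 14.23 + 0.3074 + 0.9348 = 15.47 d
q = ΔH / Σ(L/K) = 1.51 / 15.47 = 0.09759 m/d (same in every zone)
Zone A: v = q/n = 0.09759/0.12 = 0.8132 m/d → t_A = 666/0.8132 = 818.9 d
Zone B: v = q/n = 0.09759/0.29 = 0.3365 m/d → t_B = 245/0.3365 = 728.1 d
Zone C: v = q/n = 0.09759/0.24 = 0.4066 m/d → t_C = 459/0.4066 = 1129 d
Total t = 818.9 + 728.1 + 1129 = 2676 d
   = 2676 / 365 = 7.33 yr

7.33 years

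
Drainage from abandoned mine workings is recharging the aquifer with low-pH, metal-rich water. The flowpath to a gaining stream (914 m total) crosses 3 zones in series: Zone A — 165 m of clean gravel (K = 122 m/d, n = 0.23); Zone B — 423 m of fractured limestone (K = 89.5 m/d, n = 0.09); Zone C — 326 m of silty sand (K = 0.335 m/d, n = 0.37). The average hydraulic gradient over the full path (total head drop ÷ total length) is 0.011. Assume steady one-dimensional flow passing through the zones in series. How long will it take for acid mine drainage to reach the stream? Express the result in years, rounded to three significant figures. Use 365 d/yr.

52.5 years

Continuity: the same q passes through each zone, so ΔH = q·Σ(L_j/K_j) — the zones act as resistances in series.
Σ(L/K) = 165/122 + 423/89.5 + 326/0.335 = 1.352 + 4.726 + 973.1 = 979.2 d
K_eq = L_total / Σ(L/K) = 914 / 979.2 = 0.9334 m/d
q = K_eq · i = 0.9334 × 0.011 = 0.01027 m/d (same in every zone)
Zone A: v = q/n = 0.01027/0.23 = 0.04464 m/d → t_A = 165/0.04464 = 3696 d
Zone B: v = q/n = 0.01027/0.09 = 0.1141 m/d → t_B = 423/0.1141 = 3708 d
Zone C: v = q/n = 0.01027/0.37 = 0.02775 m/d → t_C = 326/0.02775 = 11750 d
Total t = 3696 + 3708 + 11750 = 19150 d
   = 19150 / 365 = 52.5 yr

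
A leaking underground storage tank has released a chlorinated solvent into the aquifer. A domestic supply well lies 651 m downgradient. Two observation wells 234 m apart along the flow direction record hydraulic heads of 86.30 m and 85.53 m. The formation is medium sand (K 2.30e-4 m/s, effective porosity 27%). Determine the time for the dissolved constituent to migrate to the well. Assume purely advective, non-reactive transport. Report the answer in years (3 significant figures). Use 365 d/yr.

Hydraulic gradient i = (86.30 − 85.53) / 234 = 0.77 / 234 = 0.003291
K = 2.30e-4 m/s × 86400 s/d = 19.87 m/d
Specific discharge q = 19.87 × 0.003291 = 0.06539 m/d
Average linear velocity = 0.06539 / 0.27 = 0.2422 m/d
t = L / v = 651 / 0.2422 = 2688 d
   = 2688 / 365 = 7.36 yr

7.36 years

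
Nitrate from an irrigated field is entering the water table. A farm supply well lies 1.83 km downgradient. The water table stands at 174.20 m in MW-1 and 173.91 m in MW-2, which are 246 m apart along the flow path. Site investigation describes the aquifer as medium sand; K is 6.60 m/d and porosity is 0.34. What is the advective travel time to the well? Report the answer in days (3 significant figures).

Hydraulic gradient i = (174.20 − 173.91) / 246 = 0.29 / 246 = 0.001179
Specific discharge q = 6.60 × 0.001179 = 0.007780 m/d
Average linear velocity = 0.007780 / 0.34 = 0.02288 m/d
L = 1.83 km = 1830 m
t = L / v = 1830 / 0.02288 = 79970 d

80000 days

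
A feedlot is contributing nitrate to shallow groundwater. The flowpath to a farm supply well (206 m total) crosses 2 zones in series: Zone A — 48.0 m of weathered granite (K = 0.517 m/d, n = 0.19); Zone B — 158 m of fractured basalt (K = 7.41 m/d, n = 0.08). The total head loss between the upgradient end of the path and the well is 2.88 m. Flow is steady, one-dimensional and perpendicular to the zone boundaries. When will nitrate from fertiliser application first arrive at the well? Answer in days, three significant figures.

Steady 1-D flow in series ⇒ the Darcy flux q is identical in every zone and the zone head losses add (resistances L/K in series).
Σ(L/K) = 48.0/0.517 + 158/7.41 = 92.84 + 21.32 = 114.2 d
q = ΔH / Σ(L/K) = 2.88 / 114.2 = 0.02523 m/d (same in every zone)
Zone A: v = q/n = 0.02523/0.19 = 0.1328 m/d → t_A = 48.0/0.1328 = 361.5 d
Zone B: v = q/n = 0.02523/0.08 = 0.3153 m/d → t_B = 158/0.3153 = 501.1 d
Total t = 361.5 + 501.1 = 862.6 d

863 days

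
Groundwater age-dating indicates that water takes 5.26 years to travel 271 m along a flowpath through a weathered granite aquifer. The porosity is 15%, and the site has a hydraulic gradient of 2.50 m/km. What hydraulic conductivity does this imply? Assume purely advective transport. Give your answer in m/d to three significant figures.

8.47 m/d

t = 5.26 years = 1920 d
v = L / t = 271 / 1920 = 0.1412 m/d
K = v · n / i = 0.1412 × 0.15 / 0.0025 = 8.47 m/d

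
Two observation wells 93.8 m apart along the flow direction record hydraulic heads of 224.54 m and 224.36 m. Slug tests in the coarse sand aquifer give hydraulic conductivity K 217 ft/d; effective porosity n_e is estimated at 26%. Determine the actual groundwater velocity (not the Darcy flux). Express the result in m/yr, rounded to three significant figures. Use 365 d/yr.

Hydraulic gradient i = (224.54 − 224.36) / 93.8 = 0.18 / 93.8 = 0.001919
K = 217 ft/d × 0.3048 = 66.14 m/d
Specific discharge q = 66.14 × 0.001919 = 0.1269 m/d
v = Ki/n = 66.14·0.001919/0.26 = 0.4882 m/d
   = 0.4882 × 365 = 178 m/yr

178 m/yr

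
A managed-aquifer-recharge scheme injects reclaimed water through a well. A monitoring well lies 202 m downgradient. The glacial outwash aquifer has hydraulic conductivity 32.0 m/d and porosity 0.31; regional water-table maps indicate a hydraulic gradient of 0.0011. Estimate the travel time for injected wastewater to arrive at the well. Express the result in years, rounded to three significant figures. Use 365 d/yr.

Darcy flux q = K·i = 32.0 × 0.0011 = 0.03520 m/d
Seepage velocity v = q / n = 0.03520 / 0.31 = 0.1135 m/d
t = L / v = 202 / 0.1135 = 1779 d
   = 1779 / 365 = 4.87 yr

4.87 years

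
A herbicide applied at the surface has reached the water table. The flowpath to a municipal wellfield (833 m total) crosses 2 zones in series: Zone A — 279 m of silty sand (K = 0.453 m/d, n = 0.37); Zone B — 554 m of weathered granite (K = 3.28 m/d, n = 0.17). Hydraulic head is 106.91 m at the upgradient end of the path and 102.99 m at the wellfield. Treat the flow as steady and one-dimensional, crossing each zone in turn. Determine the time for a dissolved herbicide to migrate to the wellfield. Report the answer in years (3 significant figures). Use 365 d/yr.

Total head drop ΔH = 106.91 − 102.99 = 3.92 m
Continuity: the same q passes through each zone, so ΔH = q·Σ(L_j/K_j) — the zones act as resistances in series.
Σ(L/K) = 279/0.453 + 554/3.28 = 615.9 + 168.9 = 784.8 d
q = ΔH / Σ(L/K) = 3.92 / 784.8 = 0.004995 m/d (same in every zone)
Zone A: v = q/n = 0.004995/0.37 = 0.01350 m/d → t_A = 279/0.01350 = 20670 d
Zone B: v = q/n = 0.004995/0.17 = 0.02938 m/d → t_B = 554/0.02938 = 18860 d
Total t = 20670 + 18860 = 39520 d
   = 39520 / 365 = 108 yr

108 years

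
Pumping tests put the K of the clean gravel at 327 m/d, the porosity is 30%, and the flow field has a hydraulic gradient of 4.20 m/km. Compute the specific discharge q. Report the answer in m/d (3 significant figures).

Specific discharge q = 327 × 0.0042 = 1.373 m/d

1.37 m/d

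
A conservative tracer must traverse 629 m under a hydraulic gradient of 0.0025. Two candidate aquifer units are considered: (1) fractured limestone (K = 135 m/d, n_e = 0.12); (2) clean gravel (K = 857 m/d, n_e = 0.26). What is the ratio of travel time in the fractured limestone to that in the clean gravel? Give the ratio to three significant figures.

Unit 1 (fractured limestone): v = 135×0.0025/0.12 = 2.813 m/d, t = 629/2.813 = 223.6 d
Unit 2 (clean gravel): v = 857×0.0025/0.26 = 8.240 m/d, t = 629/8.240 = 76.33 d
t(fractured limestone) / t(clean gravel) = 223.6/76.33 = 2.93

2.93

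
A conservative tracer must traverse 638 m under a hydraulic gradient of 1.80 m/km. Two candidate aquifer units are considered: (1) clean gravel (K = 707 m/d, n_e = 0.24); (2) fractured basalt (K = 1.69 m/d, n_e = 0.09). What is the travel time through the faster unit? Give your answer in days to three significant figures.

Unit 1 (clean gravel): v = 707×0.0018/0.24 = 5.303 m/d, t = 638/5.303 = 120.3 d
Unit 2 (fractured basalt): v = 1.69×0.0018/0.09 = 0.03380 m/d, t = 638/0.03380 = 18880 d
Faster unit: t = 120 d

120 days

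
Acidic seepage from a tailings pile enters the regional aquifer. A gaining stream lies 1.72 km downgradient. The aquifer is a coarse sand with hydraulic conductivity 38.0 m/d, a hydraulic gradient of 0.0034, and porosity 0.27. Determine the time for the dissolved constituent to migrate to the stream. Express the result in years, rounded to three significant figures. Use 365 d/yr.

9.85 years

Darcy flux q = K·i = 38.0 × 0.0034 = 0.1292 m/d
Average linear velocity = 0.1292 / 0.27 = 0.4785 m/d
L = 1.72 km = 1720 m
t = L / v = 1720 / 0.4785 = 3594 d
   = 3594 / 365 = 9.85 yr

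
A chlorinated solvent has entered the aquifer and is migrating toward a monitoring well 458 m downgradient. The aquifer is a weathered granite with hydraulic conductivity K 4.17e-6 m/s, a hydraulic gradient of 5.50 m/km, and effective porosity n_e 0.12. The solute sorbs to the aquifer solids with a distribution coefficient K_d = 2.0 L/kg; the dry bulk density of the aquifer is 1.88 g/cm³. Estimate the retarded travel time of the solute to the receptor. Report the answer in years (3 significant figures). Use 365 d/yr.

K = 4.17e-6 m/s × 86400 s/d = 0.3603 m/d
Darcy flux q = K·i = 0.3603 × 0.0055 = 0.001982 m/d
v_s = q/n_e = 0.001982/0.12 = 0.01651 m/d
Retardation R = 1 + ρ_b·K_d/n = 1 + 1.88×2.0/0.12 = 32.33
Contaminant velocity v_c = v/R = 0.01651/32.33 = 5.107e-4 m/d
t = L/v_c = 458/5.107e-4 = 896800 d
   = 896800/365 = 2460 yr

2460 years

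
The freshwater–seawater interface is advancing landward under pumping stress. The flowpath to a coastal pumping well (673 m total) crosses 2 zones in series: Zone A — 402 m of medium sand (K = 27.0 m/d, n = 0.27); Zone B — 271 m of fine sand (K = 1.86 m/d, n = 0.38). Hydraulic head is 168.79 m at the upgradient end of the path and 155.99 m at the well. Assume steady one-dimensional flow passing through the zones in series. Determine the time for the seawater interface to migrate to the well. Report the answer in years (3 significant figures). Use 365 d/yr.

7.27 years

Total head drop ΔH = 168.79 − 155.99 = 12.80 m
Steady 1-D flow in series ⇒ the Darcy flux q is identical in every zone and the zone head losses add (resistances L/K in series).
Σ(L/K) = 402/27.0 + 271/1.86 = 14.89 + 145.7 = 160.6 d
q = ΔH / Σ(L/K) = 12.80 / 160.6 = 0.07971 m/d (same in every zone)
Zone A: v = q/n = 0.07971/0.27 = 0.2952 m/d → t_A = 402/0.2952 = 1362 d
Zone B: v = q/n = 0.07971/0.38 = 0.2098 m/d → t_B = 271/0.2098 = 1292 d
Total t = 1362 + 1292 = 2654 d
   = 2654 / 365 = 7.27 yr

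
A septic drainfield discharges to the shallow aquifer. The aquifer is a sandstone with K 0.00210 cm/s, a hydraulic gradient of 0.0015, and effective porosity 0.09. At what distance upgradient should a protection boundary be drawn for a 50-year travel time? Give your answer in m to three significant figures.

552 m

K = 0.00210 cm/s × 864 = 1.814 m/d
Darcy flux q = K·i = 1.814 × 0.0015 = 0.002722 m/d
v_s = q/n_e = 0.002722/0.09 = 0.03024 m/d
T = 50 yr × 365 = 18250 d
L = v × T = 0.03024 × 18250 = 551.9 m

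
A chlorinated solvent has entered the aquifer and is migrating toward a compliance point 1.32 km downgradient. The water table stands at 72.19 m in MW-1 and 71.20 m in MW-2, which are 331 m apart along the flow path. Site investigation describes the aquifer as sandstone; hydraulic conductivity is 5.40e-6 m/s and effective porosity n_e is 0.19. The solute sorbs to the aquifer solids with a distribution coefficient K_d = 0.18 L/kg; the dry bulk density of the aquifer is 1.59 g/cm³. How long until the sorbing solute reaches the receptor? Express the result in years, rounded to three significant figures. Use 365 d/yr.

1230 years

Hydraulic gradient i = (72.19 − 71.20) / 331 = 0.99 / 331 = 0.002991
K = 5.40e-6 m/s × 86400 s/d = 0.4666 m/d
q = Ki = 0.4666 × 0.002991 = 0.001395 m/d
v_s = q/n_e = 0.001395/0.19 = 0.007344 m/d
Retardation R = 1 + ρ_b·K_d/n = 1 + 1.59×0.18/0.19 = 2.506
Contaminant velocity v_c = v/R = 0.007344/2.506 = 0.002930 m/d
L = 1.32 km = 1320 m
t = L/v_c = 1320/0.002930 = 450500 d
   = 450500/365 = 1230 yr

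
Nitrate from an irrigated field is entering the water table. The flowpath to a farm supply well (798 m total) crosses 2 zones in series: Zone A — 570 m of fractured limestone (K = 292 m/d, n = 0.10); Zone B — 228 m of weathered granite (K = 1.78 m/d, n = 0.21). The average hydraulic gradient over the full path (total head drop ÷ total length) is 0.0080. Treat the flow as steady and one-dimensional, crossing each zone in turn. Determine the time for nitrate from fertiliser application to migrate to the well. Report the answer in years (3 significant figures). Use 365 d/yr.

5.85 years

Continuity: the same q passes through each zone, so ΔH = q·Σ(L_j/K_j) — the zones act as resistances in series.
Σ(L/K) = 570/292 + 228/1.78 = 1.952 + 128.1 = 130.0 d
K_eq = L_total / Σ(L/K) = 798 / 130.0 = 6.136 m/d
q = K_eq · i = 6.136 × 0.0080 = 0.04909 m/d (same in every zone)
Zone A: v = q/n = 0.04909/0.10 = 0.4909 m/d → t_A = 570/0.4909 = 1161 d
Zone B: v = q/n = 0.04909/0.21 = 0.2338 m/d → t_B = 228/0.2338 = 975.3 d
Total t = 1161 + 975.3 = 2136 d
   = 2136 / 365 = 5.85 yr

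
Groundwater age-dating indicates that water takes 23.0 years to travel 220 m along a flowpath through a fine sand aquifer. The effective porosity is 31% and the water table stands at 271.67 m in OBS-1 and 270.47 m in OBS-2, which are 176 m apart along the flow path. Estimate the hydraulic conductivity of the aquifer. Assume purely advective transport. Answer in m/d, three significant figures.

Hydraulic gradient i = (271.67 − 270.47) / 176 = 1.20 / 176 = 0.006818
t = 23.0 years = 8395 d
v = L / t = 220 / 8395 = 0.02621 m/d
K = v · n / i = 0.02621 × 0.31 / 0.006818 = 1.19 m/d

1.19 m/d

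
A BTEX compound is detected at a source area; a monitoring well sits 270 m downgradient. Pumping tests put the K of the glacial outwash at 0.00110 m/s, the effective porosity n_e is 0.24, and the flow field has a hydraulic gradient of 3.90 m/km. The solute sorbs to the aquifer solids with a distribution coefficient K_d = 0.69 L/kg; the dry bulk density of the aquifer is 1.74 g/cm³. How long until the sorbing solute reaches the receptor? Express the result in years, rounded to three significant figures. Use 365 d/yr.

2.88 years

K = 0.00110 m/s × 86400 s/d = 95.04 m/d
Darcy flux q = K·i = 95.04 × 0.0039 = 0.3707 m/d
v = Ki/n = 95.04·0.0039/0.24 = 1.544 m/d
Retardation R = 1 + ρ_b·K_d/n = 1 + 1.74×0.69/0.24 = 6.002
Contaminant velocity v_c = v/R = 1.544/6.002 = 0.2573 m/d
t = L/v_c = 270/0.2573 = 1049 d
   = 1049/365 = 2.88 yr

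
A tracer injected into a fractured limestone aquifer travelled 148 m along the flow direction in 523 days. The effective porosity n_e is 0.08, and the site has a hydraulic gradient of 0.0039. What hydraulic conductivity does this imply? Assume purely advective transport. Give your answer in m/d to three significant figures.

5.80 m/d

v = L / t = 148 / 523 = 0.2830 m/d
K = v · n / i = 0.2830 × 0.08 / 0.0039 = 5.80 m/d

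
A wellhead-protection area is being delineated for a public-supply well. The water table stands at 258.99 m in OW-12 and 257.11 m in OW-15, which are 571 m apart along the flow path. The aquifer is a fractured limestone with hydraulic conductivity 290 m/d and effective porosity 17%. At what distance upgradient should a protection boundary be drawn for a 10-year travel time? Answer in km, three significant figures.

Hydraulic gradient i = (258.99 − 257.11) / 571 = 1.88 / 571 = 0.003292
Darcy flux q = K·i = 290 × 0.003292 = 0.9548 m/d
Average linear velocity = 0.9548 / 0.17 = 5.617 m/d
T = 10 yr × 365 = 3650 d
L = v × T = 5.617 × 3650 = 20500 m
   = 20.5 km

20.5 km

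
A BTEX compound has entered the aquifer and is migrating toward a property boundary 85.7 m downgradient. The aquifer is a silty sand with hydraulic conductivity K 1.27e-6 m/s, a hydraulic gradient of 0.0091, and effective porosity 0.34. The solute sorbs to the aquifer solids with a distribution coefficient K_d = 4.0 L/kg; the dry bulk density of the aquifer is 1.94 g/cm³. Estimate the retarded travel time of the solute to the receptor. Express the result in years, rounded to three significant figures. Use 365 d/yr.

K = 1.27e-6 m/s × 86400 s/d = 0.1097 m/d
Specific discharge q = 0.1097 × 0.0091 = 9.985e-4 m/d
Seepage velocity v = q / n = 9.985e-4 / 0.34 = 0.002937 m/d
Retardation R = 1 + ρ_b·K_d/n = 1 + 1.94×4.0/0.34 = 23.82
Contaminant velocity v_c = v/R = 0.002937/23.82 = 1.233e-4 m/d
t = L/v_c = 85.7/1.233e-4 = 695200 d
   = 695200/365 = 1900 yr

1900 years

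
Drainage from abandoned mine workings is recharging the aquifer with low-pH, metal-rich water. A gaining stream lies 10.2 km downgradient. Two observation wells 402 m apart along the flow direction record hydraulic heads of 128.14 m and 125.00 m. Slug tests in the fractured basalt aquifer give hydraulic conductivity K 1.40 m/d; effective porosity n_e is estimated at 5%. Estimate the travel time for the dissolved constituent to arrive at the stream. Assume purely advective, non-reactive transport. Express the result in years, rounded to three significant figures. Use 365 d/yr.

128 years

Hydraulic gradient i = (128.14 − 125.00) / 402 = 3.14 / 402 = 0.007811
q = Ki = 1.40 × 0.007811 = 0.01094 m/d
v = Ki/n = 1.40·0.007811/0.05 = 0.2187 m/d
L = 10.2 km = 10200 m
t = L / v = 10200 / 0.2187 = 46640 d
   = 46640 / 365 = 128 yr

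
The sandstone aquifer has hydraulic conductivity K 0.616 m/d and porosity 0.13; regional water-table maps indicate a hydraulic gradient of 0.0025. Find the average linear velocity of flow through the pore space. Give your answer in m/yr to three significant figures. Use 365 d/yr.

4.32 m/yr

Specific discharge q = 0.616 × 0.0025 = 0.001540 m/d
v = Ki/n = 0.616·0.0025/0.13 = 0.01185 m/d
   = 0.01185 × 365 = 4.32 m/yr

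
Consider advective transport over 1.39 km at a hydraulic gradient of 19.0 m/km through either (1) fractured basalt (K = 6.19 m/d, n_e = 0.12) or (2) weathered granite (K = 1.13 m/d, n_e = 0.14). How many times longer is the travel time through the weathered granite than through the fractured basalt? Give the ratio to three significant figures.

Unit 1 (fractured basalt): v = 6.19×0.019/0.12 = 0.9801 m/d, t = 1390/0.9801 = 1418 d
Unit 2 (weathered granite): v = 1.13×0.019/0.14 = 0.1534 m/d, t = 1390/0.1534 = 9064 d
t(weathered granite) / t(fractured basalt) = 9064/1418 = 6.39

6.39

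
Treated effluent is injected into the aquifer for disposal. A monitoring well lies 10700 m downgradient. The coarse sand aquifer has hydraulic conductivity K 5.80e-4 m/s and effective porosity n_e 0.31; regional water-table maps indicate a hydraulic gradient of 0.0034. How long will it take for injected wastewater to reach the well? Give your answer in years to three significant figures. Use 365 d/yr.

53.3 years

K = 5.80e-4 m/s × 86400 s/d = 50.11 m/d
Darcy flux q = K·i = 50.11 × 0.0034 = 0.1704 m/d
v_s = q/n_e = 0.1704/0.31 = 0.5496 m/d
t = L / v = 10700 / 0.5496 = 19470 d
   = 19470 / 365 = 53.3 yr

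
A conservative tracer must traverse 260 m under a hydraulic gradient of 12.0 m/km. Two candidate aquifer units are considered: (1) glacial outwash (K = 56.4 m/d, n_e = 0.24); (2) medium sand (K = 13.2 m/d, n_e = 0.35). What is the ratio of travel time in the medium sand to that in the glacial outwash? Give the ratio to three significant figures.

Unit 1 (glacial outwash): v = 56.4×0.012/0.24 = 2.820 m/d, t = 260/2.820 = 92.20 d
Unit 2 (medium sand): v = 13.2×0.012/0.35 = 0.4526 m/d, t = 260/0.4526 = 574.5 d
t(medium sand) / t(glacial outwash) = 574.5/92.20 = 6.23

6.23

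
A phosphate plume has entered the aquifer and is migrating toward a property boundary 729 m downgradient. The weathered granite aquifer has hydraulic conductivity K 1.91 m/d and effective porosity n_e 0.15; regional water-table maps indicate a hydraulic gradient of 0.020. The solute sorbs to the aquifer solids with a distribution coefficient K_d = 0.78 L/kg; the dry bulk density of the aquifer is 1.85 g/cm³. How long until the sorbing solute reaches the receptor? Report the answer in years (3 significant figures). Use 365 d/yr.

83.3 years

q = Ki = 1.91 × 0.020 = 0.03820 m/d
v = Ki/n = 1.91·0.020/0.15 = 0.2547 m/d
Retardation R = 1 + ρ_b·K_d/n = 1 + 1.85×0.78/0.15 = 10.62
Contaminant velocity v_c = v/R = 0.2547/10.62 = 0.02398 m/d
t = L/v_c = 729/0.02398 = 30400 d
   = 30400/365 = 83.3 yr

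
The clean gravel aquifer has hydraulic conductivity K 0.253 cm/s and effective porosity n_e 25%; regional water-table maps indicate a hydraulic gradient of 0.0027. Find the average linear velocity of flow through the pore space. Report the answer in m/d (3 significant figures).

K = 0.253 cm/s × 864 = 218.6 m/d
Specific discharge q = 218.6 × 0.0027 = 0.5902 m/d
Seepage velocity v = q / n = 0.5902 / 0.25 = 2.361 m/d

2.36 m/d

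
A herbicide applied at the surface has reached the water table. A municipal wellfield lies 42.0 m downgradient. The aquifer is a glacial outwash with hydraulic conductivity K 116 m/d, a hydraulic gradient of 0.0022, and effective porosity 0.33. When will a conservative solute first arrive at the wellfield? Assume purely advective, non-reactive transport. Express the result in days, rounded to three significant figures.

54.3 days

Darcy flux q = K·i = 116 × 0.0022 = 0.2552 m/d
Seepage velocity v = q / n = 0.2552 / 0.33 = 0.7733 m/d
t = L / v = 42.0 / 0.7733 = 54.31 d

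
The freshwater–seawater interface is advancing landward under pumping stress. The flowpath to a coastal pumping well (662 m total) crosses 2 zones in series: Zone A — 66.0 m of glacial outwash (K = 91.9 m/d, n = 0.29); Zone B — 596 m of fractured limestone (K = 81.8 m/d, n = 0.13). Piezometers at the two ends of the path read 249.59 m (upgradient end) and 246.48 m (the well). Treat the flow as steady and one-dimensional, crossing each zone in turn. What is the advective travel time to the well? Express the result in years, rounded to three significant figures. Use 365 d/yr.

0.681 years

Total head drop ΔH = 249.59 − 246.48 = 3.11 m
Continuity: the same q passes through each zone, so ΔH = q·Σ(L_j/K_j) — the zones act as resistances in series.
Σ(L/K) = 66.0/91.9 + 596/81.8 = 0.7182 + 7.286 = 8.004 d
q = ΔH / Σ(L/K) = 3.11 / 8.004 = 0.3885 m/d (same in every zone)
Zone A: v = q/n = 0.3885/0.29 = 1.340 m/d → t_A = 66.0/1.340 = 49.26 d
Zone B: v = q/n = 0.3885/0.13 = 2.989 m/d → t_B = 596/2.989 = 199.4 d
Total t = 49.26 + 199.4 = 248.7 d
   = 248.7 / 365 = 0.681 yr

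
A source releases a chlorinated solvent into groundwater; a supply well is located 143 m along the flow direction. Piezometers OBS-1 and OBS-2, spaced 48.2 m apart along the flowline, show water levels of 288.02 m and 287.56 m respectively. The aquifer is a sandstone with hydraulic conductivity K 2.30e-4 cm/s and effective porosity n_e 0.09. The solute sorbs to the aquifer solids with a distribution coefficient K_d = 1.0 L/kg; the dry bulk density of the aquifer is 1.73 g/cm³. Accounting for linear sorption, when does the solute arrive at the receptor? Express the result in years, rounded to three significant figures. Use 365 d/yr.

376 years

Hydraulic gradient i = (288.02 − 287.56) / 48.2 = 0.46 / 48.2 = 0.009544
K = 2.30e-4 cm/s × 864 = 0.1987 m/d
Darcy flux q = K·i = 0.1987 × 0.009544 = 0.001896 m/d
Average linear velocity = 0.001896 / 0.09 = 0.02107 m/d
Retardation R = 1 + ρ_b·K_d/n = 1 + 1.73×1.0/0.09 = 20.22
Contaminant velocity v_c = v/R = 0.02107/20.22 = 0.001042 m/d
t = L/v_c = 143/0.001042 = 137200 d
   = 137200/365 = 376 yr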